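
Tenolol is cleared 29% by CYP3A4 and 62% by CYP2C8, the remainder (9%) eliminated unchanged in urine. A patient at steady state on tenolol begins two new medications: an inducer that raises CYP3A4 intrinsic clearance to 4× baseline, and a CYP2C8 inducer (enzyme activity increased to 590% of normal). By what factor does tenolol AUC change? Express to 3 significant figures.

0.204

The CYP3A4 pathway (29% of clearance) is boosted to 4× activity: 0.29 × 4 = 1.16.
The CYP2C8 pathway (62% of clearance) rises to 5.9× activity: 0.62 × 5.9 = 3.658.
The remaining 9% of clearance is unaffected.
CL_new/CL_old = 1.16 + 3.658 + 0.09 = 4.908.
Net AUC ratio = 1 / 4.908 = 0.204.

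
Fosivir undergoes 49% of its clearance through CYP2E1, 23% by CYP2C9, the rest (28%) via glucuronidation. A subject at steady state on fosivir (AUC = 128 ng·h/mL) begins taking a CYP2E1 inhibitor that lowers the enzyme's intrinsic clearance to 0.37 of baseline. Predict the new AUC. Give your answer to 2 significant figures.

1.9 × 10² ng·h/mL

The CYP2E1 pathway (49% of clearance) falls to 0.37× activity: 0.49 × 0.37 = 0.1813.
CYP2C9 (23%) and the residual 28% are unaffected.
CL_new/CL_old = 0.1813 + 0.23 + 0.28 = 0.6913.
AUC ∝ 1/CL, so new value = 128 / 0.6913 = 1.9 × 10² ng·h/mL.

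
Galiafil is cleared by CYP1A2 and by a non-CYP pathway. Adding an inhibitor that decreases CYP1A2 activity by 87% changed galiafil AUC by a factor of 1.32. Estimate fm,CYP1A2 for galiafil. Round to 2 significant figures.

0.28

Write x for the fraction cleared via CYP1A2. The observed AUC change means clearance fell to 1/1.32 = 0.7576 of baseline.
Only the CYP1A2 route changed, so 0.7576 = x·0.13 + (1 − x), giving x = 0.28.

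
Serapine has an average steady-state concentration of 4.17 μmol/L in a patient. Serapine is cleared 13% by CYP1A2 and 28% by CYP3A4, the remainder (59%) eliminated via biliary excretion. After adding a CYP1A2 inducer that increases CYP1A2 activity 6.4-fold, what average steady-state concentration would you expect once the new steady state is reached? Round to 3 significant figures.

The CYP1A2 pathway (13% of clearance) increases to 6.4× activity: 0.13 × 6.4 = 0.832.
CYP3A4 (28%) and the residual 59% are unaffected.
Relative clearance = 0.832 + 0.28 + 0.59 = 1.702.
Average steady-state concentration ∝ 1/CL, so new value = 4.17 / 1.702 = 2.45 μmol/L.

2.45 μmol/L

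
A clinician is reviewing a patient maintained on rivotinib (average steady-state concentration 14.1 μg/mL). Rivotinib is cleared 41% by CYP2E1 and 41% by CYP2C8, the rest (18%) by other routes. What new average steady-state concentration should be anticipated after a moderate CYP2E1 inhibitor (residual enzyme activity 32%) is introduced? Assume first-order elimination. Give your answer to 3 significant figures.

The CYP2E1 pathway (41% of clearance) falls to 0.32× activity: 0.41 × 0.32 = 0.1312.
CYP2C8 (41%) and the residual 18% are unaffected.
Relative clearance = 0.1312 + 0.41 + 0.18 = 0.7212.
Average steady-state concentration ∝ 1/CL, so new value = 14.1 / 0.7212 = 19.6 μg/mL.

19.6 μg/mL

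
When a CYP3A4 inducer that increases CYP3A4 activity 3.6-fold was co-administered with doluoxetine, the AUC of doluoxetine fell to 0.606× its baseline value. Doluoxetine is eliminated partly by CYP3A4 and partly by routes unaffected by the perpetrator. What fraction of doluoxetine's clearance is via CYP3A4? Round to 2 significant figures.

Call the CYP3A4 fraction fm. After the interaction, CL_new/CL_old = fm × 3.6 + (1 − fm).
AUC ratio = 1 / (new CL fraction), so new CL fraction = 1 / 0.606 = 1.65.
fm × 3.6 + 1 − fm = 1.65  ⇒  fm × (3.6 − 1) = 0.6502  ⇒  fm = 0.25.

0.25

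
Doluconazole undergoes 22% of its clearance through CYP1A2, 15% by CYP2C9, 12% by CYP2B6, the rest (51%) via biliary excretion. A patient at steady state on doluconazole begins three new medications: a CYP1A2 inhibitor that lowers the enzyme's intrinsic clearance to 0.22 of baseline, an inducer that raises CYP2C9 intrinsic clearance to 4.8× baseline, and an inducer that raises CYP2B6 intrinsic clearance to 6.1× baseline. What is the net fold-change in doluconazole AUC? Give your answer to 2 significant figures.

0.50

The CYP1A2 pathway (22% of clearance) drops to 0.22× activity: 0.22 × 0.22 = 0.0484.
The CYP2C9 pathway (15% of clearance) is boosted to 4.8× activity: 0.15 × 4.8 = 0.72.
The CYP2B6 pathway (12% of clearance) increases to 6.1× activity: 0.12 × 6.1 = 0.732.
The remaining 51% of clearance is unaffected.
Relative clearance = 0.0484 + 0.72 + 0.732 + 0.51 = 2.0104.
Net AUC ratio = 1 / 2.0104 = 0.50.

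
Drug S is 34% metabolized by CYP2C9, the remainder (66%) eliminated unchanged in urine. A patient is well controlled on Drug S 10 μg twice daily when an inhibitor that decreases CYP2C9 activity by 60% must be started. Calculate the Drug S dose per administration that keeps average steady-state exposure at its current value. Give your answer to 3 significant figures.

7.96 μg

The CYP2C9 pathway (34% of clearance) falls to 0.4× activity: 0.34 × 0.4 = 0.136.
Non-CYP routes (66%) are unchanged.
CL_new/CL_old = 0.136 + 0.66 = 0.796.
Css,avg = (dose rate)/CL, so holding Css fixed requires dose ∝ CL: 10 × 0.796 = 7.96 μg.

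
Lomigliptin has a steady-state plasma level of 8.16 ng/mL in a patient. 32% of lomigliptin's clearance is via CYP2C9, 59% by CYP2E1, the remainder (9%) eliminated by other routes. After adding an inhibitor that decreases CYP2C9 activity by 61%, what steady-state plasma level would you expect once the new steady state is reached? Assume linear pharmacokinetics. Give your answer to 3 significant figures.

10.1 ng/mL

CYP2C9: 0.32 × 0.39 = 0.1248
CYP2E1: 0.59 (unchanged)
Other: 0.09 (unchanged)
Relative clearance = 0.1248 + 0.59 + 0.09 = 0.8048.
Steady-state plasma level ∝ 1/CL, so new value = 8.16 / 0.8048 = 10.1 ng/mL.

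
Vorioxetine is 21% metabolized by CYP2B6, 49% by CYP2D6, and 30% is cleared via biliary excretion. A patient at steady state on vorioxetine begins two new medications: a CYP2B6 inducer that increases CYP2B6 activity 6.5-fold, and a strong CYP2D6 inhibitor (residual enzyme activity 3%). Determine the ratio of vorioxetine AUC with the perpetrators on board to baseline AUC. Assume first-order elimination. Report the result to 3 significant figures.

The CYP2B6 pathway (21% of clearance) rises to 6.5× activity: 0.21 × 6.5 = 1.365.
The CYP2D6 pathway (49% of clearance) falls to 0.03× activity: 0.49 × 0.03 = 0.0147.
The remaining 30% of clearance is unaffected.
Relative clearance = 1.365 + 0.0147 + 0.3 = 1.6797.
Net AUC ratio = 1 / 1.6797 = 0.595.

0.595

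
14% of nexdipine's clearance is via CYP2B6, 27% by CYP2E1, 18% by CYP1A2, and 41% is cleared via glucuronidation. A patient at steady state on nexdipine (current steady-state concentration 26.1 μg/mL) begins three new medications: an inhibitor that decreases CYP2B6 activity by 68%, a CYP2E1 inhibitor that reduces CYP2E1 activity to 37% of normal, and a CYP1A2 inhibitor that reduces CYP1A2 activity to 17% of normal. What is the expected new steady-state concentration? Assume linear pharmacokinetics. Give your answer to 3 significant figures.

44.6 μg/mL

The CYP2B6 pathway (14% of clearance) is reduced to 0.32× activity: 0.14 × 0.32 = 0.0448.
The CYP2E1 pathway (27% of clearance) is reduced to 0.37× activity: 0.27 × 0.37 = 0.0999.
The CYP1A2 pathway (18% of clearance) drops to 0.17× activity: 0.18 × 0.17 = 0.0306.
Non-CYP routes (41%) are unchanged.
New clearance relative to baseline: 0.0448 + 0.0999 + 0.0306 + 0.41 = 0.5853.
Dividing the baseline by the relative clearance: 26.1 / 0.5853 = 44.6 μg/mL.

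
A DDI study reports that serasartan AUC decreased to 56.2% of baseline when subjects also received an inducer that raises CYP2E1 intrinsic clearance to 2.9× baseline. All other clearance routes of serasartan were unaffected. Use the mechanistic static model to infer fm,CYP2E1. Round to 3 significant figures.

0.410

Let x = fm,CYP2E1. Because AUC ∝ 1/CL, relative clearance rose to 1/0.562 = 1.779.
Setting x·2.9 + (1 − x) = 1.779 and solving: x = (1.779 − 1)/(2.9 − 1) = 0.410.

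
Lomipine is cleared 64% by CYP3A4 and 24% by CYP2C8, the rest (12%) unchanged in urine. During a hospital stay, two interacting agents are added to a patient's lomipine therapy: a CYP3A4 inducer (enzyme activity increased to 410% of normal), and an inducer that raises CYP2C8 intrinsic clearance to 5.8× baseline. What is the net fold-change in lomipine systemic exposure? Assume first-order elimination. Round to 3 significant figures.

The CYP3A4 pathway (64% of clearance) is boosted to 4.1× activity: 0.64 × 4.1 = 2.624.
The CYP2C8 pathway (24% of clearance) is boosted to 5.8× activity: 0.24 × 5.8 = 1.392.
The remaining 12% of clearance is unaffected.
New clearance relative to baseline: 2.624 + 1.392 + 0.12 = 4.136.
Because systemic exposure varies inversely with clearance, the combined effect is 1 / 4.136 = 0.242.

0.242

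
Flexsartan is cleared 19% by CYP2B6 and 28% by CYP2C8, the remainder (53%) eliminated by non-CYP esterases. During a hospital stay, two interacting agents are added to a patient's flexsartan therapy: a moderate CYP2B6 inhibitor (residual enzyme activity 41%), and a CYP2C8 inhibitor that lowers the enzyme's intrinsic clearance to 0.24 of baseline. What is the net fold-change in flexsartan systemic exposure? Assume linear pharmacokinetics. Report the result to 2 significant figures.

1.5

CYP2B6: 0.19 × 0.41 = 0.0779
CYP2C8: 0.28 × 0.24 = 0.0672
Other: 0.53 (unchanged)
New clearance relative to baseline: 0.0779 + 0.0672 + 0.53 = 0.6751.
Systemic exposure ∝ 1/CL: fold-change = 1 / 0.6751 = 1.5.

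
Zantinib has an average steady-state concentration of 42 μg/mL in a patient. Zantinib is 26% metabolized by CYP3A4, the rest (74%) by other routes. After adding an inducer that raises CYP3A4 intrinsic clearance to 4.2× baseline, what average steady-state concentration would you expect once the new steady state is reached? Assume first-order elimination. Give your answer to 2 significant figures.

The CYP3A4 pathway (26% of clearance) is boosted to 4.2× activity: 0.26 × 4.2 = 1.092.
The remaining 74% of clearance is unaffected.
CL_new/CL_old = 1.092 + 0.74 = 1.832.
New average steady-state concentration = baseline ÷ relative clearance = 42 / 1.832 = 23 μg/mL.

23 μg/mL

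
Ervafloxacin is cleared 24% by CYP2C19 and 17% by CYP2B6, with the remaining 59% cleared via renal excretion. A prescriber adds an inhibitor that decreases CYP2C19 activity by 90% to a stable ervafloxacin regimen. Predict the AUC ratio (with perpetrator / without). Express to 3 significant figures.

1.28

CYP2C19: 0.24 × 0.1 = 0.024
CYP2B6: 0.17 (unchanged)
Other: 0.59 (unchanged)
Relative clearance = 0.024 + 0.17 + 0.59 = 0.784.
AUC ratio = CL_old/CL_new = 1 / 0.784 = 1.28.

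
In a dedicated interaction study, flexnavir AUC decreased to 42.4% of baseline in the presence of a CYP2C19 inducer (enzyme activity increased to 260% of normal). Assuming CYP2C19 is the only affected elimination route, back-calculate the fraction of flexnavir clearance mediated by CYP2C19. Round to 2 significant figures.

0.85

Let fm be the CYP2C19 fraction. New clearance relative to baseline = fm × 2.6 + (1 − fm).
AUC ratio = 1 / (new CL fraction), so new CL fraction = 1 / 0.424 = 2.358.
fm × 2.6 + 1 − fm = 2.358  ⇒  fm × (2.6 − 1) = 1.358  ⇒  fm = 0.85.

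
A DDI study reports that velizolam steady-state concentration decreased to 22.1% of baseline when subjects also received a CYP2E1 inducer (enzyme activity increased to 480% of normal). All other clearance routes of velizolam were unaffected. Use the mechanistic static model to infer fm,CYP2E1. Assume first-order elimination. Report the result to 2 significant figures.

Let x = fm,CYP2E1. Because steady-state concentration ∝ 1/CL, relative clearance rose to 1/0.221 = 4.525.
Only the CYP2E1 route changed, so 4.525 = x·4.8 + (1 − x), giving x = 0.93.

0.93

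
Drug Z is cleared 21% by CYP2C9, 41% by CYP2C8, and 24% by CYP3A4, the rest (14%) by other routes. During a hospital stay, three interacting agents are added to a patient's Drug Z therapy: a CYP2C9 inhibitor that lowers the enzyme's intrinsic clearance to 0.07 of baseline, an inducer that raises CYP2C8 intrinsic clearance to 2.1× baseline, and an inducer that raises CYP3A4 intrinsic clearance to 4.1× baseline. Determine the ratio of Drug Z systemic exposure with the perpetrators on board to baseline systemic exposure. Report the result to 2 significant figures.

0.50

CYP2C9: 0.21 × 0.07 = 0.0147
CYP2C8: 0.41 × 2.1 = 0.861
CYP3A4: 0.24 × 4.1 = 0.984
Other: 0.14 (unchanged)
New clearance relative to baseline: 0.0147 + 0.861 + 0.984 + 0.14 = 1.9997.
Net systemic exposure ratio = 1 / 1.9997 = 0.50.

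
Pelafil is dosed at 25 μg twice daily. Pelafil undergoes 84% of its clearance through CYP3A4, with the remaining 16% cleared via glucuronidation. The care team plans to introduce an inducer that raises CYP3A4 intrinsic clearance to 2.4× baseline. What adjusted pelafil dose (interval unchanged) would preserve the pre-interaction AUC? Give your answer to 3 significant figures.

54.4 μg

CYP3A4: 0.84 × 2.4 = 2.016
Other: 0.16 (unchanged)
CL_new/CL_old = 2.016 + 0.16 = 2.176.
To maintain the same steady-state level, dose must scale with clearance: new dose = 25 × 2.176 = 54.4 μg.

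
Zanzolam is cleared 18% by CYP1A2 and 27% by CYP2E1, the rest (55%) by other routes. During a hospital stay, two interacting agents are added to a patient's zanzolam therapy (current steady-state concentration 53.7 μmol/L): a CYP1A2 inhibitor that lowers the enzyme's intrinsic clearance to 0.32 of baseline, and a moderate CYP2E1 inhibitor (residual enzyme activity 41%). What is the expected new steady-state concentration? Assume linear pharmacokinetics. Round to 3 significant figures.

74.8 μmol/L

The CYP1A2 pathway (18% of clearance) is reduced to 0.32× activity: 0.18 × 0.32 = 0.0576.
The CYP2E1 pathway (27% of clearance) drops to 0.41× activity: 0.27 × 0.41 = 0.1107.
Non-CYP routes (55%) are unchanged.
CL_new/CL_old = 0.0576 + 0.1107 + 0.55 = 0.7183.
Dividing the baseline by the relative clearance: 53.7 / 0.7183 = 74.8 μmol/L.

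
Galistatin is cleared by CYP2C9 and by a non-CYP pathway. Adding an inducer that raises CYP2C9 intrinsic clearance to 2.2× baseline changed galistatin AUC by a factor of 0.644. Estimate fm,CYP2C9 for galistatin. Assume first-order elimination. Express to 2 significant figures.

CL'/CL = 1 / 0.644 = 1.553
2.2·fm + (1 − fm) = 1.553
fm = (1.553 − 1) / (2.2 − 1) = 0.46

0.46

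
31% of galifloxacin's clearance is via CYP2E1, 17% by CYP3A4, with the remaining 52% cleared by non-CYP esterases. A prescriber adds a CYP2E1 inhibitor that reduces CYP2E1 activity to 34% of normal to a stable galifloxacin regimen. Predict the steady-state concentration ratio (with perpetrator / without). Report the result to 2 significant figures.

1.3

The CYP2E1 pathway (31% of clearance) is reduced to 0.34× activity: 0.31 × 0.34 = 0.1054.
CYP3A4 (17%) and the residual 52% are unaffected.
New clearance relative to baseline: 0.1054 + 0.17 + 0.52 = 0.7954.
Steady-state concentration is inversely proportional to clearance, so the fold-change is 1 / 0.7954 = 1.3.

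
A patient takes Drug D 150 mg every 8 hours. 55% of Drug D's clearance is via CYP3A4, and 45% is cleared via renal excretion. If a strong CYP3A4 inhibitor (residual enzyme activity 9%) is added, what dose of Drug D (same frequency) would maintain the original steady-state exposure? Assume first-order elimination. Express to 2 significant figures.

75 mg

The CYP3A4 pathway (55% of clearance) is reduced to 0.09× activity: 0.55 × 0.09 = 0.0495.
The remaining 45% of clearance is unaffected.
Relative clearance = 0.0495 + 0.45 = 0.4995.
To maintain the same steady-state level, dose must scale with clearance: new dose = 150 × 0.4995 = 75 mg.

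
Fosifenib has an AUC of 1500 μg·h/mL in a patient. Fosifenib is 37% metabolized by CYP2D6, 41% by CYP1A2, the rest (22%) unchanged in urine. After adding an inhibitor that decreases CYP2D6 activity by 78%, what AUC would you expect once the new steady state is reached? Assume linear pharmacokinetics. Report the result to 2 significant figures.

The CYP2D6 pathway (37% of clearance) falls to 0.22× activity: 0.37 × 0.22 = 0.0814.
CYP1A2 (41%) and the residual 22% are unaffected.
Relative clearance = 0.0814 + 0.41 + 0.22 = 0.7114.
With dosing unchanged, AUC scales as 1/CL: 1500 / 0.7114 = 2.1 × 10³ μg·h/mL.

2.1 × 10³ μg·h/mL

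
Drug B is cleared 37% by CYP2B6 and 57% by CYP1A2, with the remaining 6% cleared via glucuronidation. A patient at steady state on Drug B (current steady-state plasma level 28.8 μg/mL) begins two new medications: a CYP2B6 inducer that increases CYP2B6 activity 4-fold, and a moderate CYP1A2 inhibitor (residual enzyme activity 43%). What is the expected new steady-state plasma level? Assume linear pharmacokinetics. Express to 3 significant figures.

The CYP2B6 pathway (37% of clearance) increases to 4× activity: 0.37 × 4 = 1.48.
The CYP1A2 pathway (57% of clearance) falls to 0.43× activity: 0.57 × 0.43 = 0.2451.
Non-CYP routes (6%) are unchanged.
New clearance relative to baseline: 1.48 + 0.2451 + 0.06 = 1.7851.
Dividing the baseline by the relative clearance: 28.8 / 1.7851 = 16.1 μg/mL.

16.1 μg/mL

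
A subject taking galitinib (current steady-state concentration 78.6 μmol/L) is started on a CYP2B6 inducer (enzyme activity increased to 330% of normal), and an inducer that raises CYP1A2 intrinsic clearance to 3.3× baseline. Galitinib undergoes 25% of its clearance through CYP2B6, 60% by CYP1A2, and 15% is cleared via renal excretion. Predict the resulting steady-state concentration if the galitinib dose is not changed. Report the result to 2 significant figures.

The CYP2B6 pathway (25% of clearance) increases to 3.3× activity: 0.25 × 3.3 = 0.825.
The CYP1A2 pathway (60% of clearance) increases to 3.3× activity: 0.6 × 3.3 = 1.98.
The remaining 15% of clearance is unaffected.
New clearance relative to baseline: 0.825 + 1.98 + 0.15 = 2.955.
Steady-state concentration ∝ 1/CL: new value = 78.6 / 2.955 = 27 μmol/L.

27 μmol/L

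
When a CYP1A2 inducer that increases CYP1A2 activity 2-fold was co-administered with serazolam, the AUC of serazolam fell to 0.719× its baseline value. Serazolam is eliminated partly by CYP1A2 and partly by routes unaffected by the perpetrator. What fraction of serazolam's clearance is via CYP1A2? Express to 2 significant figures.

0.39

Let fm be the CYP1A2 fraction. New clearance relative to baseline = fm × 2 + (1 − fm).
AUC ratio = 1 / (new CL fraction), so new CL fraction = 1 / 0.719 = 1.391.
fm × 2 + 1 − fm = 1.391  ⇒  fm × (2 − 1) = 0.3908  ⇒  fm = 0.39.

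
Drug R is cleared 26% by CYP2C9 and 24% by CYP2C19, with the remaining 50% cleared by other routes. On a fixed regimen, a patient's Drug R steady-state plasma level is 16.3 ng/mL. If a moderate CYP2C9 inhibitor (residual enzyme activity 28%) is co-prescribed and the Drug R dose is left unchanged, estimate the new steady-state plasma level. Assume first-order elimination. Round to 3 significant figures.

20.1 ng/mL

The CYP2C9 pathway (26% of clearance) is reduced to 0.28× activity: 0.26 × 0.28 = 0.0728.
CYP2C19 (24%) and the residual 50% are unaffected.
New clearance relative to baseline: 0.0728 + 0.24 + 0.5 = 0.8128.
New steady-state plasma level = baseline ÷ relative clearance = 16.3 / 0.8128 = 20.1 ng/mL.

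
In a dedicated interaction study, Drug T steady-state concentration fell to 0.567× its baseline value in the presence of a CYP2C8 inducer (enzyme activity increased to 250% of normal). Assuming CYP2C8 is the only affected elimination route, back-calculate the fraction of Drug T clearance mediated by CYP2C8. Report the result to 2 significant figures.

Call the CYP2C8 fraction fm. After the interaction, CL_new/CL_old = fm × 2.5 + (1 − fm).
Steady-state concentration ratio = 1 / (new CL fraction), so new CL fraction = 1 / 0.567 = 1.764.
fm × 2.5 + 1 − fm = 1.764  ⇒  fm × (2.5 − 1) = 0.7637  ⇒  fm = 0.51.

0.51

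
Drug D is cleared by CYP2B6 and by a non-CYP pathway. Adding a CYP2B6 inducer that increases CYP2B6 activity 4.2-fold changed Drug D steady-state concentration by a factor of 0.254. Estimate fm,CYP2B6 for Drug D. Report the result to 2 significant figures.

Call the CYP2B6 fraction fm. After the interaction, CL_new/CL_old = fm × 4.2 + (1 − fm).
Steady-state concentration ratio = 1 / (new CL fraction), so new CL fraction = 1 / 0.254 = 3.937.
fm × 4.2 + 1 − fm = 3.937  ⇒  fm × (4.2 − 1) = 2.937  ⇒  fm = 0.92.

0.92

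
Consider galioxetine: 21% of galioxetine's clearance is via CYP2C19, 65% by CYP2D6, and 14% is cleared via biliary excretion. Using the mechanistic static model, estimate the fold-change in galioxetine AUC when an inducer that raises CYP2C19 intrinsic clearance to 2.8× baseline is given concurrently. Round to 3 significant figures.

CYP2C19: 0.21 × 2.8 = 0.588
CYP2D6: 0.65 (unchanged)
Other: 0.14 (unchanged)
New clearance relative to baseline: 0.588 + 0.65 + 0.14 = 1.378.
AUC is inversely proportional to clearance, so the fold-change is 1 / 1.378 = 0.726.

0.726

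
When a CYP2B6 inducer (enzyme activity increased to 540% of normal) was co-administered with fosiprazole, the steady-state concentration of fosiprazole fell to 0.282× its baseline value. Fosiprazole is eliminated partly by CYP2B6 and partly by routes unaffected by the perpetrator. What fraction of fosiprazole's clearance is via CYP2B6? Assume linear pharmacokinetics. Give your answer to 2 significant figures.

Let fm be the CYP2B6 fraction. New clearance relative to baseline = fm × 5.4 + (1 − fm).
Steady-state concentration ratio = 1 / (new CL fraction), so new CL fraction = 1 / 0.282 = 3.546.
fm × 5.4 + 1 − fm = 3.546  ⇒  fm × (5.4 − 1) = 2.546  ⇒  fm = 0.58.

0.58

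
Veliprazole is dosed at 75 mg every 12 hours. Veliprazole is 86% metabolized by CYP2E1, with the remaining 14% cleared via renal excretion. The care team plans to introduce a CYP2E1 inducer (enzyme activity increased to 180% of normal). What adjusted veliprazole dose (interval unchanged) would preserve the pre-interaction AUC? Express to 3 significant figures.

127 mg

CYP2E1: 0.86 × 1.8 = 1.548
Other: 0.14 (unchanged)
New clearance relative to baseline: 1.548 + 0.14 = 1.688.
Exposure is unchanged when dose changes in proportion to clearance. New dose = 75 mg × 1.688 = 127 mg.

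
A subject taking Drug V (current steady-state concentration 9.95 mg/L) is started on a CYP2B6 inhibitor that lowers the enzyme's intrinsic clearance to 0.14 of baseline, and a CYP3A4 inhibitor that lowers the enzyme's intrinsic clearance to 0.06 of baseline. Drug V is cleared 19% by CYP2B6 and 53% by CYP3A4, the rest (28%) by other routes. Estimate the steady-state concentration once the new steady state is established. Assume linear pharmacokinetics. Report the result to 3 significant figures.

29.4 mg/L

The CYP2B6 pathway (19% of clearance) falls to 0.14× activity: 0.19 × 0.14 = 0.0266.
The CYP3A4 pathway (53% of clearance) drops to 0.06× activity: 0.53 × 0.06 = 0.0318.
The remaining 28% of clearance is unaffected.
Relative clearance = 0.0266 + 0.0318 + 0.28 = 0.3384.
Steady-state concentration ∝ 1/CL: new value = 9.95 / 0.3384 = 29.4 mg/L.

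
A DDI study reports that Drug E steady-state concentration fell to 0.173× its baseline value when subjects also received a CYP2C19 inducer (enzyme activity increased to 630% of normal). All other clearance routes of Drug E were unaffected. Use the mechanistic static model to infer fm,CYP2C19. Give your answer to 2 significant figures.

Write x for the fraction cleared via CYP2C19. The observed steady-state concentration change means clearance rose to 1/0.173 = 5.78 of baseline.
Setting x·6.3 + (1 − x) = 5.78 and solving: x = (5.78 − 1)/(6.3 − 1) = 0.90.

0.90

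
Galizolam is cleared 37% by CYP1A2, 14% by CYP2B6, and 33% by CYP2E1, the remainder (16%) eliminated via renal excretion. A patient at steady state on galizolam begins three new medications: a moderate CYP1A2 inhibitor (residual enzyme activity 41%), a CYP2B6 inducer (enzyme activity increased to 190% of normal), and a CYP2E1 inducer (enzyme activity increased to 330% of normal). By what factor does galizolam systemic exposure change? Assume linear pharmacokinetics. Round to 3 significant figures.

0.600

The CYP1A2 pathway (37% of clearance) is reduced to 0.41× activity: 0.37 × 0.41 = 0.1517.
The CYP2B6 pathway (14% of clearance) is boosted to 1.9× activity: 0.14 × 1.9 = 0.266.
The CYP2E1 pathway (33% of clearance) increases to 3.3× activity: 0.33 × 3.3 = 1.089.
Non-CYP routes (16%) are unchanged.
New clearance relative to baseline: 0.1517 + 0.266 + 1.089 + 0.16 = 1.6667.
Net systemic exposure ratio = 1 / 1.6667 = 0.600.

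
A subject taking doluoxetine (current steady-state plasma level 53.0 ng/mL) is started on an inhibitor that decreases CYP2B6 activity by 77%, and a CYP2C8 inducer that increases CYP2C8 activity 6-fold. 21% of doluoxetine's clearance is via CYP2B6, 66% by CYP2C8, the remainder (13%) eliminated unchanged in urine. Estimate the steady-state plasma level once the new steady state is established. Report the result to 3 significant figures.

CYP2B6: 0.21 × 0.23 = 0.0483
CYP2C8: 0.66 × 6 = 3.96
Other: 0.13 (unchanged)
Relative clearance = 0.0483 + 3.96 + 0.13 = 4.1383.
New steady-state plasma level = 53.0 / 4.1383 = 12.8 ng/mL (concentration scales inversely with clearance).

12.8 ng/mL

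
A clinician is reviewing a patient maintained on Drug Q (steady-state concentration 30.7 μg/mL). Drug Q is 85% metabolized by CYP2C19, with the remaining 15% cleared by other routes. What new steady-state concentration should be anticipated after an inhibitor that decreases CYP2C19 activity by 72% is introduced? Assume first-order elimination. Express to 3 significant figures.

79.1 μg/mL

CYP2C19: 0.85 × 0.28 = 0.238
Other: 0.15 (unchanged)
New clearance relative to baseline: 0.238 + 0.15 = 0.388.
New steady-state concentration = baseline ÷ relative clearance = 30.7 / 0.388 = 79.1 μg/mL.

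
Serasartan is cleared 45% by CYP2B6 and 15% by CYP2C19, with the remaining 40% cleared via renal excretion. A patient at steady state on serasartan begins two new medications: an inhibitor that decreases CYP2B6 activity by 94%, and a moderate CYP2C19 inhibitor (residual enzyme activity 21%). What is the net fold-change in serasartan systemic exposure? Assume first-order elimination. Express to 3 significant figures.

The CYP2B6 pathway (45% of clearance) is reduced to 0.06× activity: 0.45 × 0.06 = 0.027.
The CYP2C19 pathway (15% of clearance) is reduced to 0.21× activity: 0.15 × 0.21 = 0.0315.
Non-CYP routes (40%) are unchanged.
CL_new/CL_old = 0.027 + 0.0315 + 0.4 = 0.4585.
Because systemic exposure varies inversely with clearance, the combined effect is 1 / 0.4585 = 2.18.

2.18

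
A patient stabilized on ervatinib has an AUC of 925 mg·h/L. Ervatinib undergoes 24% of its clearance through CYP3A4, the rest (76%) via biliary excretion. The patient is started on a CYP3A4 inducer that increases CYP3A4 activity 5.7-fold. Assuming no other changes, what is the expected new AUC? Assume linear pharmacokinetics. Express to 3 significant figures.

435 mg·h/L

CYP3A4: 0.24 × 5.7 = 1.368
Other: 0.76 (unchanged)
Relative clearance = 1.368 + 0.76 = 2.128.
With dosing unchanged, AUC scales as 1/CL: 925 / 2.128 = 435 mg·h/L.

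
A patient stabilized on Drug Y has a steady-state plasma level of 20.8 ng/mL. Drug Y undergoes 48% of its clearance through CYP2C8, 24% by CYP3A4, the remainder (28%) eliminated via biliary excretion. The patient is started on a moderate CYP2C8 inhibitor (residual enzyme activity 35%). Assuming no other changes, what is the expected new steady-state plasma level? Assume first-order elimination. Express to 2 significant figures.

30 ng/mL

CYP2C8: 0.48 × 0.35 = 0.168
CYP3A4: 0.24 (unchanged)
Other: 0.28 (unchanged)
CL_new/CL_old = 0.168 + 0.24 + 0.28 = 0.688.
With dosing unchanged, steady-state plasma level scales as 1/CL: 20.8 / 0.688 = 30 ng/mL.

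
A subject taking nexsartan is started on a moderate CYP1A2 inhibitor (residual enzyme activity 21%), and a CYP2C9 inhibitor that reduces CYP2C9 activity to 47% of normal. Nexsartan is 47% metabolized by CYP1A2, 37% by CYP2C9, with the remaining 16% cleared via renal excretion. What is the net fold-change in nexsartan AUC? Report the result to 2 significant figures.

2.3

The CYP1A2 pathway (47% of clearance) drops to 0.21× activity: 0.47 × 0.21 = 0.0987.
The CYP2C9 pathway (37% of clearance) drops to 0.47× activity: 0.37 × 0.47 = 0.1739.
The remaining 16% of clearance is unaffected.
New clearance relative to baseline: 0.0987 + 0.1739 + 0.16 = 0.4326.
Net AUC ratio = 1 / 0.4326 = 2.3.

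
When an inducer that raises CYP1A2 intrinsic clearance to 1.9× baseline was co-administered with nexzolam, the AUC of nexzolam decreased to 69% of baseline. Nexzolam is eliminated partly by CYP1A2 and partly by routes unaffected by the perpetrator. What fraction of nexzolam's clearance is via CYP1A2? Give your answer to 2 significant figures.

Let x = fm,CYP1A2. Because AUC ∝ 1/CL, relative clearance rose to 1/0.690 = 1.449.
Setting x·1.9 + (1 − x) = 1.449 and solving: x = (1.449 − 1)/(1.9 − 1) = 0.50.

0.50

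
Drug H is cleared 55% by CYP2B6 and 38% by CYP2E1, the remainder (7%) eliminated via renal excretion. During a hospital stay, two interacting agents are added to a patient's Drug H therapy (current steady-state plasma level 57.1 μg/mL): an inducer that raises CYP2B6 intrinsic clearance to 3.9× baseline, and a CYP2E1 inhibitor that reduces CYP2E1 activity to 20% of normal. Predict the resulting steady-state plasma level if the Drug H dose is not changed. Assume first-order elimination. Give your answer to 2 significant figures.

25 μg/mL

CYP2B6: 0.55 × 3.9 = 2.145
CYP2E1: 0.38 × 0.2 = 0.076
Other: 0.07 (unchanged)
New clearance relative to baseline: 2.145 + 0.076 + 0.07 = 2.291.
New steady-state plasma level = 57.1 / 2.291 = 25 μg/mL (concentration scales inversely with clearance).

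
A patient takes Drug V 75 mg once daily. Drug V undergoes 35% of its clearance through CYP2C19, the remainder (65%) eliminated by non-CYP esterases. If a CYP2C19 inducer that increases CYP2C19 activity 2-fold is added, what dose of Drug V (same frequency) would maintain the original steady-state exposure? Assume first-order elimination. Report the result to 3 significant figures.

CYP2C19: 0.35 × 2 = 0.7
Other: 0.65 (unchanged)
CL_new/CL_old = 0.7 + 0.65 = 1.35.
Css,avg = (dose rate)/CL, so holding Css fixed requires dose ∝ CL: 75 × 1.35 = 101 mg.

101 mg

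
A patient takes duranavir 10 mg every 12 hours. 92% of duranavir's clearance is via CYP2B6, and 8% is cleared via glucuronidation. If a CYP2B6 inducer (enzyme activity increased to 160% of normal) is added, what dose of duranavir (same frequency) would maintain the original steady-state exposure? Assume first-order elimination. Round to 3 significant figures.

15.5 mg

The CYP2B6 pathway (92% of clearance) rises to 1.6× activity: 0.92 × 1.6 = 1.472.
Non-CYP routes (8%) are unchanged.
Relative clearance = 1.472 + 0.08 = 1.552.
Exposure is unchanged when dose changes in proportion to clearance. New dose = 10 mg × 1.552 = 15.5 mg.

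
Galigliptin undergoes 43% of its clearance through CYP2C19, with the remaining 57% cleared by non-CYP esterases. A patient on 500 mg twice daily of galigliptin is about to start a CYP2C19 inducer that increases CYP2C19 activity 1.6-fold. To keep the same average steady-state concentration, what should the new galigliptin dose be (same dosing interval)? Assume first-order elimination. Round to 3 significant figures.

629 mg

The CYP2C19 pathway (43% of clearance) is boosted to 1.6× activity: 0.43 × 1.6 = 0.688.
Non-CYP routes (57%) are unchanged.
CL_new/CL_old = 0.688 + 0.57 = 1.258.
To maintain the same steady-state level, dose must scale with clearance: new dose = 500 × 1.258 = 629 mg.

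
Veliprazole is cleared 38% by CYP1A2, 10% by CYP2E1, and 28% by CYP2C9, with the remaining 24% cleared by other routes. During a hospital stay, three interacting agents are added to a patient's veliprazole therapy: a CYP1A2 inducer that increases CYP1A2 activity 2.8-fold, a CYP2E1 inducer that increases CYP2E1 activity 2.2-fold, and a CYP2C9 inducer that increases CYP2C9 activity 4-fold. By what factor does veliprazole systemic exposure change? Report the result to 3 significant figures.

The CYP1A2 pathway (38% of clearance) is boosted to 2.8× activity: 0.38 × 2.8 = 1.064.
The CYP2E1 pathway (10% of clearance) is boosted to 2.2× activity: 0.1 × 2.2 = 0.22.
The CYP2C9 pathway (28% of clearance) is boosted to 4× activity: 0.28 × 4 = 1.12.
Non-CYP routes (24%) are unchanged.
CL_new/CL_old = 1.064 + 0.22 + 1.12 + 0.24 = 2.644.
Systemic exposure ∝ 1/CL: fold-change = 1 / 2.644 = 0.378.

0.378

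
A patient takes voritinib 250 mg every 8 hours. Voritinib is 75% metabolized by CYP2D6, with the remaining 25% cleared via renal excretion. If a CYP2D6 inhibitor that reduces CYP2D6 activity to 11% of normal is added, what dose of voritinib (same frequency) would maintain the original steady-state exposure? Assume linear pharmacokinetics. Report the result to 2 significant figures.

83 mg

The CYP2D6 pathway (75% of clearance) drops to 0.11× activity: 0.75 × 0.11 = 0.0825.
Non-CYP routes (25%) are unchanged.
CL_new/CL_old = 0.0825 + 0.25 = 0.3325.
Css,avg = (dose rate)/CL, so holding Css fixed requires dose ∝ CL: 250 × 0.3325 = 83 mg.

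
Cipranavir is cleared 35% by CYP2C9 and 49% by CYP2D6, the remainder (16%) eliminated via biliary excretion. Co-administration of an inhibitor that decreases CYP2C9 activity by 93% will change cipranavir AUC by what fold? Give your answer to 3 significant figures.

The CYP2C9 pathway (35% of clearance) is reduced to 0.07× activity: 0.35 × 0.07 = 0.0245.
CYP2D6 (49%) and the residual 16% are unaffected.
CL_new/CL_old = 0.0245 + 0.49 + 0.16 = 0.6745.
AUC is inversely proportional to clearance, so the fold-change is 1 / 0.6745 = 1.48.

1.48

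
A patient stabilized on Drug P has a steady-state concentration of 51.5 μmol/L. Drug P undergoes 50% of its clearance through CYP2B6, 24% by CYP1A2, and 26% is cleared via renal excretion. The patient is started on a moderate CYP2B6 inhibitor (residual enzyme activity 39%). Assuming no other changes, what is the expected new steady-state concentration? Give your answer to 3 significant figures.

74.1 μmol/L

CYP2B6: 0.5 × 0.39 = 0.195
CYP1A2: 0.24 (unchanged)
Other: 0.26 (unchanged)
CL_new/CL_old = 0.195 + 0.24 + 0.26 = 0.695.
Steady-state concentration ∝ 1/CL, so new value = 51.5 / 0.695 = 74.1 μmol/L.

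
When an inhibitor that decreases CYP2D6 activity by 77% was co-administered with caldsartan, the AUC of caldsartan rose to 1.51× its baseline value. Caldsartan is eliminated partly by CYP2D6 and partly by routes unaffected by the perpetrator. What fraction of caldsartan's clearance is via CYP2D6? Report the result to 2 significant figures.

Let x = fm,CYP2D6. Because AUC ∝ 1/CL, relative clearance fell to 1/1.51 = 0.6623.
Only the CYP2D6 route changed, so 0.6623 = x·0.23 + (1 − x), giving x = 0.44.

0.44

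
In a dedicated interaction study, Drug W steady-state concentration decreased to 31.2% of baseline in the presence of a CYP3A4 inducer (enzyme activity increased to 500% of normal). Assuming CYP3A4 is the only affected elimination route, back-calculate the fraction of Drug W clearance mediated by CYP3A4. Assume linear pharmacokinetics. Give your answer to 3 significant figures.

0.551

CL'/CL = 1 / 0.312 = 3.205
5·fm + (1 − fm) = 3.205
fm = (3.205 − 1) / (5 − 1) = 0.551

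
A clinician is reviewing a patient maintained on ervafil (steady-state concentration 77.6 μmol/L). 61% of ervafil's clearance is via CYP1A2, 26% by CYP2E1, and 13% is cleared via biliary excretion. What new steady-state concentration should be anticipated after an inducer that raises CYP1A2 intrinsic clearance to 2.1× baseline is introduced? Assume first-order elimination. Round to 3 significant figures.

The CYP1A2 pathway (61% of clearance) rises to 2.1× activity: 0.61 × 2.1 = 1.281.
CYP2E1 (26%) and the residual 13% are unaffected.
New clearance relative to baseline: 1.281 + 0.26 + 0.13 = 1.671.
With dosing unchanged, steady-state concentration scales as 1/CL: 77.6 / 1.671 = 46.4 μmol/L.

46.4 μmol/L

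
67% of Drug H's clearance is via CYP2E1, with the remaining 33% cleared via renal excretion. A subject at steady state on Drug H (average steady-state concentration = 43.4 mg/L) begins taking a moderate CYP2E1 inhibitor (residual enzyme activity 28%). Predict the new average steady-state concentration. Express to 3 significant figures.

The CYP2E1 pathway (67% of clearance) is reduced to 0.28× activity: 0.67 × 0.28 = 0.1876.
Non-CYP routes (33%) are unchanged.
CL_new/CL_old = 0.1876 + 0.33 = 0.5176.
Average steady-state concentration ∝ 1/CL, so new value = 43.4 / 0.5176 = 83.8 mg/L.

83.8 mg/L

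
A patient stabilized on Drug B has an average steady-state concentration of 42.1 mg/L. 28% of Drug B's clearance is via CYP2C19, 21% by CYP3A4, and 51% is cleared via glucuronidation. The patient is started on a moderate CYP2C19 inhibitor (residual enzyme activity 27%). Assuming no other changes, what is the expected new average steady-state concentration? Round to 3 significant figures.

The CYP2C19 pathway (28% of clearance) drops to 0.27× activity: 0.28 × 0.27 = 0.0756.
CYP3A4 (21%) and the residual 51% are unaffected.
CL_new/CL_old = 0.0756 + 0.21 + 0.51 = 0.7956.
With dosing unchanged, average steady-state concentration scales as 1/CL: 42.1 / 0.7956 = 52.9 mg/L.

52.9 mg/L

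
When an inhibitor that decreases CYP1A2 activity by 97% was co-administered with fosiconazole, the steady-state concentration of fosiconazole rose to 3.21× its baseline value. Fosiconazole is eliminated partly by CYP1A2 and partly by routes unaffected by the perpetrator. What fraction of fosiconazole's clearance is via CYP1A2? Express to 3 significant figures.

0.710

Write x for the fraction cleared via CYP1A2. The observed steady-state concentration change means clearance fell to 1/3.21 = 0.3115 of baseline.
Only the CYP1A2 route changed, so 0.3115 = x·0.03 + (1 − x), giving x = 0.710.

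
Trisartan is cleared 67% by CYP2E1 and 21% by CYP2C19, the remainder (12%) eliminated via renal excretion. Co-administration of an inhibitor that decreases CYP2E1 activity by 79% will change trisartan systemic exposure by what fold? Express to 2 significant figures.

2.1

CYP2E1: 0.67 × 0.21 = 0.1407
CYP2C19: 0.21 (unchanged)
Other: 0.12 (unchanged)
New clearance relative to baseline: 0.1407 + 0.21 + 0.12 = 0.4707.
Systemic exposure is inversely proportional to clearance, so the fold-change is 1 / 0.4707 = 2.1.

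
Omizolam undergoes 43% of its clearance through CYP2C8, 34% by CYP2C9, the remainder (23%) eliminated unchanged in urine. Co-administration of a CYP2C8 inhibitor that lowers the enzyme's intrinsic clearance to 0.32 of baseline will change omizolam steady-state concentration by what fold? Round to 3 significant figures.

1.41

The CYP2C8 pathway (43% of clearance) is reduced to 0.32× activity: 0.43 × 0.32 = 0.1376.
CYP2C9 (34%) and the residual 23% are unaffected.
New clearance relative to baseline: 0.1376 + 0.34 + 0.23 = 0.7076.
Steady-state concentration ratio = CL_old/CL_new = 1 / 0.7076 = 1.41.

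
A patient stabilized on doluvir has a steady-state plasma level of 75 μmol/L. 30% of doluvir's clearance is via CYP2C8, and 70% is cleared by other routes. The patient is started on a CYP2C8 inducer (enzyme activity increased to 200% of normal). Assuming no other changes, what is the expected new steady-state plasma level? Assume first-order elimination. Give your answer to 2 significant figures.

58 μmol/L

CYP2C8: 0.3 × 2 = 0.6
Other: 0.7 (unchanged)
New clearance relative to baseline: 0.6 + 0.7 = 1.3.
New steady-state plasma level = baseline ÷ relative clearance = 75 / 1.3 = 58 μmol/L.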